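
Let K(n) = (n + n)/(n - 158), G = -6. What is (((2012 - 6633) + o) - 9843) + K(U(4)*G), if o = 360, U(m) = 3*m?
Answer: -1621888/115 ≈ -14103.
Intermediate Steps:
K(n) = 2*n/(-158 + n) (K(n) = (2*n)/(-158 + n) = 2*n/(-158 + n))
(((2012 - 6633) + o) - 9843) + K(U(4)*G) = (((2012 - 6633) + 360) - 9843) + 2*((3*4)*(-6))/(-158 + (3*4)*(-6)) = ((-4621 + 360) - 9843) + 2*(12*(-6))/(-158 + 12*(-6)) = (-4261 - 9843) + 2*(-72)/(-158 - 72) = -14104 + 2*(-72)/(-230) = -14104 + 2*(-72)*(-1/230) = -14104 + 72/115 = -1621888/115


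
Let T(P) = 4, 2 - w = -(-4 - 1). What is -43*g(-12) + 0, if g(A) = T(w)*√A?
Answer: -344*I*√3 ≈ -595.83*I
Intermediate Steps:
w = -3 (w = 2 - (-1)*(-4 - 1) = 2 - (-1)*(-5) = 2 - 1*5 = 2 - 5 = -3)
g(A) = 4*√A
-43*g(-12) + 0 = -172*√(-12) + 0 = -172*2*I*√3 + 0 = -344*I*√3 + 0 = -344*I*√3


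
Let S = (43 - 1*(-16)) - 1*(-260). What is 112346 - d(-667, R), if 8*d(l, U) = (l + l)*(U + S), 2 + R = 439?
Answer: 238409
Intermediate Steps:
R = 437 (R = -2 + 439 = 437)
S = 319 (S = (43 + 16) + 260 = 59 + 260 = 319)
d(l, U) = l*(319 + U)/4 (d(l, U) = ((l + l)*(U + 319))/8 = ((2*l)*(319 + U))/8 = (2*l*(319 + U))/8 = l*(319 + U)/4)
112346 - d(-667, R) = 112346 - (-667)*(319 + 437)/4 = 112346 - (-667)*756/4 = 112346 - 1*(-126063) = 112346 + 126063 = 238409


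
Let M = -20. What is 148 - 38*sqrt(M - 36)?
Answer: 148 - 76*I*sqrt(14) ≈ 148.0 - 284.37*I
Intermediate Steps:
148 - 38*sqrt(M - 36) = 148 - 38*sqrt(-20 - 36) = 148 - 76*I*sqrt(14)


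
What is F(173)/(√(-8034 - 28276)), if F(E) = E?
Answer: -173*I*√36310/36310 ≈ -0.90789*I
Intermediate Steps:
F(173)/(√(-8034 - 28276)) = 173/(√(-8034 - 28276)) = 173/(√(-36310)) = 173/((I*√36310)) = 173*(-I*√36310/36310) = -173*I*√36310/36310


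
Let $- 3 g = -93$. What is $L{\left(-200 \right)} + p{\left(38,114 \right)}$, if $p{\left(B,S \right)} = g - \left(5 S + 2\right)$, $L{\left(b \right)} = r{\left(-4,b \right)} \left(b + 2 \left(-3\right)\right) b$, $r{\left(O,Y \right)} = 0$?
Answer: $-541$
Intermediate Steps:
$g = 31$ ($g = \left(- \frac{1}{3}\right) \left(-93\right) = 31$)
$L{\left(b \right)} = 0$ ($L{\left(b \right)} = 0 \left(b + 2 \left(-3\right)\right) b = 0 \left(b - 6\right) b = 0 \left(-6 + b\right) b = 0 b = 0$)
$p{\left(B,S \right)} = 29 - 5 S$ ($p{\left(B,S \right)} = 31 - \left(5 S + 2\right) = 31 - \left(2 + 5 S\right) = 29 - 5 S$)
$L{\left(-200 \right)} + p{\left(38,114 \right)} = 0 + \left(29 - 570\right) = 0 - 541 = -541$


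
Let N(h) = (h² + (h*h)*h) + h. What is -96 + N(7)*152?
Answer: 60552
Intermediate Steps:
N(h) = h + h² + h³ (N(h) = (h² + h²*h) + h = (h² + h³) + h = h + h² + h³)
-96 + N(7)*152 = -96 + (7*(1 + 7 + 7²))*152 = -96 + (7*(1 + 7 + 49))*152 = -96 + (7*57)*152 = -96 + 399*152 = -96 + 60648 = 60552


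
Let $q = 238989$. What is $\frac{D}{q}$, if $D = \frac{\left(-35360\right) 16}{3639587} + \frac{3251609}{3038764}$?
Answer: $\frac{10115302724843}{2643181523856396852} \approx 3.8269 \cdot 10^{-6}$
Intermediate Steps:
$D = \frac{10115302724843}{11059845950468}$ ($D = \left(-565760\right) \frac{1}{3639587} + 3251609 \cdot \frac{1}{3038764} = - \frac{565760}{3639587} + \frac{3251609}{3038764} = \frac{10115302724843}{11059845950468} \approx 0.9146$)
$\frac{D}{q} = \frac{10115302724843}{11059845950468 \cdot 238989} = \frac{10115302724843}{11059845950468} \cdot \frac{1}{238989} = \frac{10115302724843}{2643181523856396852}$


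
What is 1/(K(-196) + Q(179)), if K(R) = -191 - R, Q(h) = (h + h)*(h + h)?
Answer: 1/128169 ≈ 7.8022e-6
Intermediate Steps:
Q(h) = 4*h² (Q(h) = (2*h)*(2*h) = 4*h²)
1/(K(-196) + Q(179)) = 1/((-191 - 1*(-196)) + 4*179²) = 1/((-191 + 196) + 4*32041) = 1/(5 + 128164) = 1/128169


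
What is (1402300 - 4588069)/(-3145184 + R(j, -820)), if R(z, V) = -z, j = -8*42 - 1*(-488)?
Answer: 3185769/3145336 ≈ 1.0129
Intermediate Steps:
j = 152 (j = -336 + 488 = 152)
(1402300 - 4588069)/(-3145184 + R(j, -820)) = (1402300 - 4588069)/(-3145184 - 1*152) = -3185769/(-3145184 - 152) = -3185769/(-3145336) = -3185769*(-1/3145336) = 3185769/3145336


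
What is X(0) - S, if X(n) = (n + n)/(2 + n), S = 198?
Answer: -198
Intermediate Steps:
X(n) = 2*n/(2 + n) (X(n) = (2*n)/(2 + n) = 2*n/(2 + n))
X(0) - S = 2*0/(2 + 0) - 1*198 = 2*0/2 - 198 = 2*0*(½) - 198 = 0 - 198 = -198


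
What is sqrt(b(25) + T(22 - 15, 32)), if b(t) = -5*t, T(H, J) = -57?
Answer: I*sqrt(182) ≈ 13.491*I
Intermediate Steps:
sqrt(b(25) + T(22 - 15, 32)) = sqrt(-5*25 - 57) = sqrt(-125 - 57) = sqrt(-182) = I*sqrt(182)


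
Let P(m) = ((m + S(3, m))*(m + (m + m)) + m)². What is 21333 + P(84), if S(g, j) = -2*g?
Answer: 389688933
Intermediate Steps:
P(m) = (m + 3*m*(-6 + m))² (P(m) = ((m - 2*3)*(m + (m + m)) + m)² = ((m - 6)*(m + 2*m) + m)² = ((-6 + m)*(3*m) + m)² = (3*m*(-6 + m) + m)² = (m + 3*m*(-6 + m))²)
21333 + P(84) = 21333 + 84²*(-17 + 3*84)² = 21333 + 7056*(-17 + 252)² = 21333 + 7056*235² = 21333 + 7056*55225 = 21333 + 389667600 = 389688933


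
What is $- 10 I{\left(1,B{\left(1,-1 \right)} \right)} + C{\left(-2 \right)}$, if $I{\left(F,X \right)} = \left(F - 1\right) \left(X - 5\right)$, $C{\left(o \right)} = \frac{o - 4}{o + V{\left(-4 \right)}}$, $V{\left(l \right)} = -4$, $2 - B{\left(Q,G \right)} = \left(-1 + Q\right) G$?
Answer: $1$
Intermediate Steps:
$B{\left(Q,G \right)} = 2 - G \left(-1 + Q\right)$ ($B{\left(Q,G \right)} = 2 - \left(-1 + Q\right) G = 2 - G \left(-1 + Q\right)$)
$C{\left(o \right)} = 1$ ($C{\left(o \right)} = \frac{o - 4}{o - 4} = \frac{-4 + o}{-4 + o} = 1$)
$I{\left(F,X \right)} = \left(-1 + F\right) \left(-5 + X\right)$
$- 10 I{\left(1,B{\left(1,-1 \right)} \right)} + C{\left(-2 \right)} = - 10 \left(5 - \left(2 - 1 - \left(-1\right) 1\right) - 5 + 1 \left(2 - 1 - \left(-1\right) 1\right)\right) + 1 = - 10 \left(5 - \left(2 - 1 + 1\right) - 5 + 1 \left(2 - 1 + 1\right)\right) + 1 = - 10 \left(5 - 2 - 5 + 1 \cdot 2\right) + 1 = - 10 \left(5 - 2 - 5 + 2\right) + 1 = \left(-10\right) 0 + 1 = 0 + 1 = 1$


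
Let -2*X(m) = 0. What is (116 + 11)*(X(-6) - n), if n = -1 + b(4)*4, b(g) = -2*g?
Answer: 4191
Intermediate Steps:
X(m) = 0 (X(m) = -½*0 = 0)
n = -33 (n = -1 - 2*4*4 = -1 - 8*4 = -1 - 32 = -33)
(116 + 11)*(X(-6) - n) = (116 + 11)*(0 - 1*(-33)) = 127*(0 + 33) = 127*33 = 4191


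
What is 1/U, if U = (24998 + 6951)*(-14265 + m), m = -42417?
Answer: -1/1810933218 ≈ -5.5220e-10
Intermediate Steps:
U = -1810933218 (U = (24998 + 6951)*(-14265 - 42417) = 31949*(-56682) = -1810933218)
1/U = 1/(-1810933218) = -1/1810933218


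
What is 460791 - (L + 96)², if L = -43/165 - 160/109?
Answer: 146172931844246/323460225 ≈ 4.5190e+5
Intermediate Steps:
L = -31087/17985 (L = -43*1/165 - 160*1/109 = -43/165 - 160/109 = -31087/17985 ≈ -1.7285)
460791 - (L + 96)² = 460791 - (-31087/17985 + 96)² = 460791 - (1695473/17985)² = 460791 - 1*2874628693729/323460225 = 460791 - 2874628693729/323460225 = 146172931844246/323460225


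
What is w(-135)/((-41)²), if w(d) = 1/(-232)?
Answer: -1/389992 ≈ -2.5642e-6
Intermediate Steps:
w(d) = -1/232
w(-135)/((-41)²) = -1/(232*((-41)²)) = -1/232/1681 = -1/232*1/1681 = -1/389992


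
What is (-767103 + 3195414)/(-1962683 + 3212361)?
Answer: 2428311/1249678 ≈ 1.9431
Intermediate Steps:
(-767103 + 3195414)/(-1962683 + 3212361) = 2428311/1249678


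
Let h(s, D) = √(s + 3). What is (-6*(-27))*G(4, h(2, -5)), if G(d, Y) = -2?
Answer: -324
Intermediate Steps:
h(s, D) = √(3 + s)
(-6*(-27))*G(4, h(2, -5)) = -6*(-27)*(-2) = 162*(-2) = -324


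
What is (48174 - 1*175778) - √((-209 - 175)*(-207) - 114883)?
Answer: -127604 - I*√35395 ≈ -1.276e+5 - 188.14*I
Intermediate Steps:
(48174 - 1*175778) - √((-209 - 175)*(-207) - 114883) = (48174 - 175778) - √(-384*(-207) - 114883) = -127604 - √(79488 - 114883) = -127604 - √(-35395) = -127604 - I*√35395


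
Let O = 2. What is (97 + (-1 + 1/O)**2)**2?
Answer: 151321/16 ≈ 9457.6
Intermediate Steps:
(97 + (-1 + 1/O)**2)**2 = (97 + (-1 + 1/2)**2)**2 = (97 + (-1/2)**2)**2 = (97 + 1/4)**2 = (389/4)**2 = 151321/16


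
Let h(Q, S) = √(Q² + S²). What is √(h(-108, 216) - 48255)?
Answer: √(-48255 + 108*√5) ≈ 219.12*I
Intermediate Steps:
√(h(-108, 216) - 48255) = √(√((-108)² + 216²) - 48255) = √(√(11664 + 46656) - 48255) = √(√58320 - 48255) = √(108*√5 - 48255) = √(-48255 + 108*√5)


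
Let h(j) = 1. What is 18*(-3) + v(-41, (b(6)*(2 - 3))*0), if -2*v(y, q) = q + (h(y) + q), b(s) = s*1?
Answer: -109/2 ≈ -54.500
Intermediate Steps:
b(s) = s
v(y, q) = -½ - q (v(y, q) = -(q + (1 + q))/2 = -(1 + 2*q)/2 = -½ - q)
18*(-3) + v(-41, (b(6)*(2 - 3))*0) = 18*(-3) + (-½ - 6*(2 - 3)*0) = -54 + (-½ - 6*(-1)*0) = -54 + (-½ - (-6)*0) = -54 + (-½ - 1*0) = -54 + (-½ + 0) = -54 - ½ = -109/2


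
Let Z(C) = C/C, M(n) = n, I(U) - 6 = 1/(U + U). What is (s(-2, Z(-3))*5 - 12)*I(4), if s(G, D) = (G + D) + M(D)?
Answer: -147/2 ≈ -73.500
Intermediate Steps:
I(U) = 6 + 1/(2*U) (I(U) = 6 + 1/(U + U) = 6 + 1/(2*U))
Z(C) = 1
s(G, D) = G + 2*D (s(G, D) = (G + D) + D = (D + G) + D = G + 2*D)
(s(-2, Z(-3))*5 - 12)*I(4) = ((-2 + 2*1)*5 - 12)*(6 + (½)/4) = ((-2 + 2)*5 - 12)*(6 + (½)*(¼)) = (0*5 - 12)*(6 + ⅛) = (0 - 12)*(49/8) = -12*49/8 = -147/2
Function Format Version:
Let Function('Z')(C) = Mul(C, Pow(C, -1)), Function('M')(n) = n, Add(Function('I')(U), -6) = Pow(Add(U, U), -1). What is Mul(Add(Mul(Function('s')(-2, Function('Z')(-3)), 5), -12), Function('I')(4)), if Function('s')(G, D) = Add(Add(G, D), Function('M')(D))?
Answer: Rational(-147, 2) ≈ -73.500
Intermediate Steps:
Function('I')(U) = Add(6, Mul(Rational(1, 2), Pow(U, -1))) (Function('I')(U) = Add(6, Pow(Add(U, U), -1)) = Add(6, Pow(Mul(2, U), -1)) = Add(6, Mul(Rational(1, 2), Pow(U, -1))))
Function('Z')(C) = 1
Function('s')(G, D) = Add(G, Mul(2, D)) (Function('s')(G, D) = Add(Add(G, D), D) = Add(Add(D, G), D) = Add(G, Mul(2, D)))
Mul(Add(Mul(Function('s')(-2, Function('Z')(-3)), 5), -12), Function('I')(4)) = Mul(Add(Mul(Add(-2, Mul(2, 1)), 5), -12), Add(6, Mul(Rational(1, 2), Pow(4, -1)))) = Mul(Add(Mul(Add(-2, 2), 5), -12), Add(6, Mul(Rational(1, 2), Rational(1, 4)))) = Mul(Add(Mul(0, 5), -12), Add(6, Rational(1, 8))) = Mul(Add(0, -12), Rational(49, 8)) = Mul(-12, Rational(49, 8)) = Rational(-147, 2)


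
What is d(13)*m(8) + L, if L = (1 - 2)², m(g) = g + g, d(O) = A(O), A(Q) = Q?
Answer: 209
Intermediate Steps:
d(O) = O
m(g) = 2*g
L = 1 (L = (-1)² = 1)
d(13)*m(8) + L = 13*(2*8) + 1 = 13*16 + 1 = 208 + 1 = 209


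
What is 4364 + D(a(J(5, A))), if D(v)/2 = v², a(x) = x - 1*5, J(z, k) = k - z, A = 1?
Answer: 4526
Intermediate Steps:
a(x) = -5 + x (a(x) = x - 5 = -5 + x)
D(v) = 2*v²
4364 + D(a(J(5, A))) = 4364 + 2*(-5 + (1 - 1*5))² = 4364 + 2*(-5 + (1 - 5))² = 4364 + 2*(-5 - 4)² = 4364 + 2*(-9)² = 4364 + 2*81 = 4364 + 162 = 4526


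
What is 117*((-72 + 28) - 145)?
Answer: -22113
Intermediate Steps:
117*((-72 + 28) - 145) = 117*(-44 - 145) = 117*(-189) = -22113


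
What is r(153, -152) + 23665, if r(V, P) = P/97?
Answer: 2295353/97 ≈ 23663.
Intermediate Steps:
r(V, P) = P/97 (r(V, P) = P*(1/97) = P/97)
r(153, -152) + 23665 = (1/97)*(-152) + 23665 = -152/97 + 23665 = 2295353/97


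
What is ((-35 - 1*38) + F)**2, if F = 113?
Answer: 1600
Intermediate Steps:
((-35 - 1*38) + F)**2 = ((-35 - 1*38) + 113)**2 = ((-35 - 38) + 113)**2 = (-73 + 113)**2 = 40**2 = 1600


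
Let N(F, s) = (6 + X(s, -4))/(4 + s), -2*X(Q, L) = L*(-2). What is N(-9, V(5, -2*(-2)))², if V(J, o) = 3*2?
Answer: 1/25 ≈ 0.040000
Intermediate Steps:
V(J, o) = 6
X(Q, L) = L (X(Q, L) = -L*(-2)/2 = -(-1)*L = L)
N(F, s) = 2/(4 + s) (N(F, s) = (6 - 4)/(4 + s) = 2/(4 + s))
N(-9, V(5, -2*(-2)))² = (2/(4 + 6))² = (2/10)² = (2*(⅒))² = (⅕)² = 1/25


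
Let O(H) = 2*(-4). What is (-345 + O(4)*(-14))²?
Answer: 54289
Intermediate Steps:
O(H) = -8
(-345 + O(4)*(-14))² = (-345 - 8*(-14))² = (-345 + 112)² = (-233)² = 54289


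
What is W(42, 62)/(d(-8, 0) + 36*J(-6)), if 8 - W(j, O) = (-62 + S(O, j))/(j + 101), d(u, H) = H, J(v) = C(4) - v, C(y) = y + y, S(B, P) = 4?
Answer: 601/36036 ≈ 0.016678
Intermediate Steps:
C(y) = 2*y
J(v) = 8 - v (J(v) = 2*4 - v = 8 - v)
W(j, O) = 8 + 58/(101 + j) (W(j, O) = 8 - (-62 + 4)/(j + 101) = 8 - (-58)/(101 + j) = 8 + 58/(101 + j))
W(42, 62)/(d(-8, 0) + 36*J(-6)) = (2*(433 + 4*42)/(101 + 42))/(0 + 36*(8 - 1*(-6))) = (2*(433 + 168)/143)/(0 + 36*(8 + 6)) = (2*(1/143)*601)/(0 + 36*14) = 1202/(143*(0 + 504)) = (1202/143)/504 = (1202/143)*(1/504) = 601/36036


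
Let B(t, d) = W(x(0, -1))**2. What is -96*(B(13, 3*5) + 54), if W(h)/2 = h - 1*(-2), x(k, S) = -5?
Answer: -8640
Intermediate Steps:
W(h) = 4 + 2*h (W(h) = 2*(h - 1*(-2)) = 2*(h + 2) = 2*(2 + h) = 4 + 2*h)
B(t, d) = 36 (B(t, d) = (4 + 2*(-5))**2 = (4 - 10)**2 = (-6)**2 = 36)
-96*(B(13, 3*5) + 54) = -96*(36 + 54) = -96*90 = -8640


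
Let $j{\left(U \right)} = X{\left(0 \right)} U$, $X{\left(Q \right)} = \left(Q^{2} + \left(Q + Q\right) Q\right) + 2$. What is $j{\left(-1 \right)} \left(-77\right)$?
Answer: $154$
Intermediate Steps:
$X{\left(Q \right)} = 2 + 3 Q^{2}$ ($X{\left(Q \right)} = \left(Q^{2} + 2 Q Q\right) + 2 = \left(Q^{2} + 2 Q^{2}\right) + 2 = 3 Q^{2} + 2 = 2 + 3 Q^{2}$)
$j{\left(U \right)} = 2 U$ ($j{\left(U \right)} = \left(2 + 3 \cdot 0^{2}\right) U = \left(2 + 3 \cdot 0\right) U = \left(2 + 0\right) U = 2 U$)
$j{\left(-1 \right)} \left(-77\right) = 2 \left(-1\right) \left(-77\right) = \left(-2\right) \left(-77\right) = 154$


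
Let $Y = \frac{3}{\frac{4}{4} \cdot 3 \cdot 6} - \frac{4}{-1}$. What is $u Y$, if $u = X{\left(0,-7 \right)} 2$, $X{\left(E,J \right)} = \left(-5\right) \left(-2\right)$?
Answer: $\frac{250}{3} \approx 83.333$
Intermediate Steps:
$X{\left(E,J \right)} = 10$
$Y = \frac{25}{6}$ ($Y = \frac{3}{4 \cdot \frac{1}{4} \cdot 3 \cdot 6} - -4 = \frac{3}{1 \cdot 3 \cdot 6} + 4 = \frac{3}{3 \cdot 6} + 4 = \frac{3}{18} + 4 = 3 \cdot \frac{1}{18} + 4 = \frac{1}{6} + 4 = \frac{25}{6} \approx 4.1667$)
$u = 20$ ($u = 10 \cdot 2 = 20$)
$u Y = 20 \cdot \frac{25}{6} = \frac{250}{3}$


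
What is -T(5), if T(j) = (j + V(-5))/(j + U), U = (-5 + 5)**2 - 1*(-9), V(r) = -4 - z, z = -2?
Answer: -3/14 ≈ -0.21429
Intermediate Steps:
V(r) = -2 (V(r) = -4 - 1*(-2) = -4 + 2 = -2)
U = 9 (U = 0**2 + 9 = 0 + 9 = 9)
T(j) = (-2 + j)/(9 + j) (T(j) = (j - 2)/(j + 9) = (-2 + j)/(9 + j))
-T(5) = -(-2 + 5)/(9 + 5) = -3/14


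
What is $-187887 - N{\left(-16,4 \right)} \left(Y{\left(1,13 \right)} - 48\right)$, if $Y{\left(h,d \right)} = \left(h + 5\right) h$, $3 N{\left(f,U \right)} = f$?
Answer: $-188111$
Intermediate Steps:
$N{\left(f,U \right)} = \frac{f}{3}$
$Y{\left(h,d \right)} = h \left(5 + h\right)$ ($Y{\left(h,d \right)} = \left(5 + h\right) h = h \left(5 + h\right)$)
$-187887 - N{\left(-16,4 \right)} \left(Y{\left(1,13 \right)} - 48\right) = -187887 - \frac{1}{3} \left(-16\right) \left(1 \left(5 + 1\right) - 48\right) = -187887 - - \frac{16 \left(1 \cdot 6 - 48\right)}{3} = -187887 - - \frac{16 \left(6 - 48\right)}{3} = -187887 - \left(- \frac{16}{3}\right) \left(-42\right) = -187887 - 224 = -188111$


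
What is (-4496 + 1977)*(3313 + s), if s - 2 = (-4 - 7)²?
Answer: -8655284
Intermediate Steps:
s = 123 (s = 2 + (-4 - 7)² = 2 + (-11)² = 2 + 121 = 123)
(-4496 + 1977)*(3313 + s) = (-4496 + 1977)*(3313 + 123) = -2519*3436 = -8655284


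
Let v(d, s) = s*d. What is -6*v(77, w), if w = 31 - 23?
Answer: -3696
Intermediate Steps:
w = 8
v(d, s) = d*s
-6*v(77, w) = -462*8 = -6*616 = -3696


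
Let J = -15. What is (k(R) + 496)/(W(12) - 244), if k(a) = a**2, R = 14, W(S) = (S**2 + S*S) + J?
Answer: 692/29 ≈ 23.862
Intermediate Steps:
W(S) = -15 + 2*S**2 (W(S) = (S**2 + S*S) - 15 = (S**2 + S**2) - 15 = 2*S**2 - 15 = -15 + 2*S**2)
(k(R) + 496)/(W(12) - 244) = (14**2 + 496)/((-15 + 2*12**2) - 244) = (196 + 496)/((-15 + 2*144) - 244) = 692/((-15 + 288) - 244) = 692/(273 - 244) = 692/29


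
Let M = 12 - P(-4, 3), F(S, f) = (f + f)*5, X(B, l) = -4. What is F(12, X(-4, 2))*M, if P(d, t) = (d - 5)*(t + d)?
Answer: -120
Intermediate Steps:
P(d, t) = (-5 + d)*(d + t)
F(S, f) = 10*f (F(S, f) = (2*f)*5 = 10*f)
M = 3 (M = 12 - ((-4)² - 5*(-4) - 5*3 - 4*3) = 12 - (16 + 20 - 15 - 12) = 12 - 1*9 = 12 - 9 = 3)
F(12, X(-4, 2))*M = (10*(-4))*3 = -40*3 = -120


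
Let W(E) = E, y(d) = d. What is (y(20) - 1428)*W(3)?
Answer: -4224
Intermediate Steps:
(y(20) - 1428)*W(3) = (20 - 1428)*3 = -1408*3 = -4224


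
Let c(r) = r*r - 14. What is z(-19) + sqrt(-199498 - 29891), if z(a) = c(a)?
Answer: 347 + I*sqrt(229389) ≈ 347.0 + 478.95*I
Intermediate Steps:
c(r) = -14 + r**2 (c(r) = r**2 - 14 = -14 + r**2)
z(a) = -14 + a**2
z(-19) + sqrt(-199498 - 29891) = (-14 + (-19)**2) + sqrt(-199498 - 29891) = (-14 + 361) + sqrt(-229389) = 347 + I*sqrt(229389)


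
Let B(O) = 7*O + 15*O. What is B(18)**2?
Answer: 156816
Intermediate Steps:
B(O) = 22*O
B(18)**2 = (22*18)**2 = 396**2 = 156816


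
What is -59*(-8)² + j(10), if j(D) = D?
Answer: -3766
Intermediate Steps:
-59*(-8)² + j(10) = -59*(-8)² + 10 = -59*64 + 10 = -3776 + 10 = -3766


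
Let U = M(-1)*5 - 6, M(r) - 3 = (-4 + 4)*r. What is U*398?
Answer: 3582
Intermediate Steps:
M(r) = 3 (M(r) = 3 + (-4 + 4)*r = 3 + 0*r = 3 + 0 = 3)
U = 9 (U = 3*5 - 6 = 15 - 6 = 9)
U*398 = 9*398 = 3582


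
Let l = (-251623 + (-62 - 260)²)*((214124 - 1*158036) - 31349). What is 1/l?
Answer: -1/3659862921 ≈ -2.7323e-10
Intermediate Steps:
l = -3659862921 (l = (-251623 + (-322)²)*((214124 - 158036) - 31349) = (-251623 + 103684)*(56088 - 31349) = -147939*24739 = -3659862921)
1/l = 1/(-3659862921) = -1/3659862921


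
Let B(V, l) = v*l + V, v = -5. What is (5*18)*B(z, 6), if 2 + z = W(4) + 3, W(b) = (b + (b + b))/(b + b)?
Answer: -2475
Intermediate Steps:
W(b) = 3/2 (W(b) = (b + 2*b)/((2*b)) = (3*b)*(1/(2*b)) = 3/2)
z = 5/2 (z = -2 + (3/2 + 3) = -2 + 9/2 = 5/2 ≈ 2.5000)
B(V, l) = V - 5*l (B(V, l) = -5*l + V = V - 5*l)
(5*18)*B(z, 6) = (5*18)*(5/2 - 5*6) = 90*(5/2 - 30) = 90*(-55/2) = -2475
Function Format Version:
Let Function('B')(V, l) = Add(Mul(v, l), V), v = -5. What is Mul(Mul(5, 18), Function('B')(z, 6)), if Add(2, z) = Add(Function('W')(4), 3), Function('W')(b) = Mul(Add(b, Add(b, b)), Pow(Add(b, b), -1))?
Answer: -2475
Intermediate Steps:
Function('W')(b) = Rational(3, 2) (Function('W')(b) = Mul(Add(b, Mul(2, b)), Pow(Mul(2, b), -1)) = Mul(Mul(3, b), Mul(Rational(1, 2), Pow(b, -1))) = Rational(3, 2))
z = Rational(5, 2) (z = Add(-2, Add(Rational(3, 2), 3)) = Add(-2, Rational(9, 2)) = Rational(5, 2) ≈ 2.5000)
Function('B')(V, l) = Add(V, Mul(-5, l)) (Function('B')(V, l) = Add(Mul(-5, l), V) = Add(V, Mul(-5, l)))
Mul(Mul(5, 18), Function('B')(z, 6)) = Mul(Mul(5, 18), Add(Rational(5, 2), Mul(-5, 6))) = Mul(90, Add(Rational(5, 2), -30)) = Mul(90, Rational(-55, 2)) = -2475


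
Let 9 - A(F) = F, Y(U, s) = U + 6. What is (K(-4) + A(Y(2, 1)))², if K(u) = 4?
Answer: 25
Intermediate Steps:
Y(U, s) = 6 + U
A(F) = 9 - F
(K(-4) + A(Y(2, 1)))² = (4 + (9 - (6 + 2)))² = (4 + (9 - 1*8))² = (4 + (9 - 8))² = (4 + 1)² = 5² = 25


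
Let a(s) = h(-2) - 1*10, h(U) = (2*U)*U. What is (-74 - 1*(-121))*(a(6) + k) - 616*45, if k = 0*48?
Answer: -27814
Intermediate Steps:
k = 0
h(U) = 2*U**2
a(s) = -2 (a(s) = 2*(-2)**2 - 1*10 = 2*4 - 10 = 8 - 10 = -2)
(-74 - 1*(-121))*(a(6) + k) - 616*45 = (-74 - 1*(-121))*(-2 + 0) - 616*45 = (-74 + 121)*(-2) - 27720 = 47*(-2) - 27720 = -94 - 27720 = -27814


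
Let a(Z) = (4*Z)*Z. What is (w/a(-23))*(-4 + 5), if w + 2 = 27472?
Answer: 13735/1058 ≈ 12.982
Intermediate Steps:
w = 27470 (w = -2 + 27472 = 27470)
a(Z) = 4*Z²
(w/a(-23))*(-4 + 5) = (27470/((4*(-23)²)))*(-4 + 5) = (27470/((4*529)))*1 = (27470/2116)*1 = (27470*(1/2116))*1 = (13735/1058)*1 = 13735/1058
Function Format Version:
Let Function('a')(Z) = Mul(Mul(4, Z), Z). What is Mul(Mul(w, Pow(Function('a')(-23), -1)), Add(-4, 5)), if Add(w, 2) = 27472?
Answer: Rational(13735, 1058) ≈ 12.982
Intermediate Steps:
w = 27470 (w = Add(-2, 27472) = 27470)
Function('a')(Z) = Mul(4, Pow(Z, 2))
Mul(Mul(w, Pow(Function('a')(-23), -1)), Add(-4, 5)) = Mul(Mul(27470, Pow(Mul(4, Pow(-23, 2)), -1)), Add(-4, 5)) = Mul(Mul(27470, Pow(Mul(4, 529), -1)), 1) = Mul(Mul(27470, Pow(2116, -1)), 1) = Mul(Mul(27470, Rational(1, 2116)), 1) = Mul(Rational(13735, 1058), 1) = Rational(13735, 1058)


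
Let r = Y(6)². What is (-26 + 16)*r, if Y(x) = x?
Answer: -360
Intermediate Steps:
r = 36 (r = 6² = 36)
(-26 + 16)*r = (-26 + 16)*36 = -10*36 = -360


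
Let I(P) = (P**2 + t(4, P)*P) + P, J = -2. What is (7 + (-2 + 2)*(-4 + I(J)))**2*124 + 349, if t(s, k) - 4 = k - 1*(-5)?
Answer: 6425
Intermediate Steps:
t(s, k) = 9 + k (t(s, k) = 4 + (k - 1*(-5)) = 4 + (k + 5) = 4 + (5 + k) = 9 + k)
I(P) = P + P**2 + P*(9 + P) (I(P) = (P**2 + (9 + P)*P) + P = (P**2 + P*(9 + P)) + P = P + P**2 + P*(9 + P))
(7 + (-2 + 2)*(-4 + I(J)))**2*124 + 349 = (7 + (-2 + 2)*(-4 + 2*(-2)*(5 - 2)))**2*124 + 349 = (7 + 0*(-4 + 2*(-2)*3))**2*124 + 349 = (7 + 0*(-4 - 12))**2*124 + 349 = (7 + 0*(-16))**2*124 + 349 = (7 + 0)**2*124 + 349 = 7**2*124 + 349 = 49*124 + 349 = 6076 + 349 = 6425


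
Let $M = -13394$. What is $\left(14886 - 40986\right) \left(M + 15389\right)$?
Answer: $-52069500$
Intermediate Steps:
$\left(14886 - 40986\right) \left(M + 15389\right) = \left(14886 - 40986\right) \left(-13394 + 15389\right) = \left(-26100\right) 1995 = -52069500$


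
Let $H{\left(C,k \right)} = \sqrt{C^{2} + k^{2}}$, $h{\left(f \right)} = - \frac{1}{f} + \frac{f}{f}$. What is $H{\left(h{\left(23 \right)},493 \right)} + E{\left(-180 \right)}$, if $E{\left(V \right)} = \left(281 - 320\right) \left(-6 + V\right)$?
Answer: $7254 + \frac{\sqrt{128573405}}{23} \approx 7747.0$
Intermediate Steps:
$h{\left(f \right)} = 1 - \frac{1}{f}$ ($h{\left(f \right)} = - \frac{1}{f} + 1 = 1 - \frac{1}{f}$)
$E{\left(V \right)} = 234 - 39 V$ ($E{\left(V \right)} = - 39 \left(-6 + V\right) = 234 - 39 V$)
$H{\left(h{\left(23 \right)},493 \right)} + E{\left(-180 \right)} = \sqrt{\left(\frac{-1 + 23}{23}\right)^{2} + 493^{2}} + \left(234 - -7020\right) = \sqrt{\left(\frac{1}{23} \cdot 22\right)^{2} + 243049} + \left(234 + 7020\right) = \sqrt{\left(\frac{22}{23}\right)^{2} + 243049} + 7254 = \sqrt{\frac{484}{529} + 243049} + 7254 = \sqrt{\frac{128573405}{529}} + 7254 = \frac{\sqrt{128573405}}{23} + 7254 = 7254 + \frac{\sqrt{128573405}}{23}$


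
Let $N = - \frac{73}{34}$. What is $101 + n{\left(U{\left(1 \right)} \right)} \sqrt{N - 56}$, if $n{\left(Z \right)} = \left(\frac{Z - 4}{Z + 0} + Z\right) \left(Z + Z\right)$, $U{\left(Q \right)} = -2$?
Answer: $101 - \frac{2 i \sqrt{67218}}{17} \approx 101.0 - 30.502 i$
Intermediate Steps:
$N = - \frac{73}{34}$ ($N = \left(-73\right) \frac{1}{34} = - \frac{73}{34} \approx -2.1471$)
$n{\left(Z \right)} = 2 Z \left(Z + \frac{-4 + Z}{Z}\right)$ ($n{\left(Z \right)} = \left(\frac{-4 + Z}{Z} + Z\right) 2 Z = \left(Z + \frac{-4 + Z}{Z}\right) 2 Z = 2 Z \left(Z + \frac{-4 + Z}{Z}\right)$)
$101 + n{\left(U{\left(1 \right)} \right)} \sqrt{N - 56} = 101 + \left(-8 + 2 \left(-2\right) + 2 \left(-2\right)^{2}\right) \sqrt{- \frac{73}{34} - 56} = 101 + \left(-8 - 4 + 2 \cdot 4\right) \sqrt{- \frac{1977}{34}} = 101 + \left(-8 - 4 + 8\right) \frac{i \sqrt{67218}}{34} = 101 - 4 \frac{i \sqrt{67218}}{34} = 101 - \frac{2 i \sqrt{67218}}{17}$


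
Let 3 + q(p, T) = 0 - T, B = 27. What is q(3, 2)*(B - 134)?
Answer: 535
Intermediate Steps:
q(p, T) = -3 - T (q(p, T) = -3 + (0 - T) = -3 - T)
q(3, 2)*(B - 134) = (-3 - 1*2)*(27 - 134) = (-3 - 2)*(-107) = -5*(-107) = 535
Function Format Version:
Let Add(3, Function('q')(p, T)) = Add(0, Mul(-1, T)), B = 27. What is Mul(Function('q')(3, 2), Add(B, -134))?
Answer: 535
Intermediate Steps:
Function('q')(p, T) = Add(-3, Mul(-1, T)) (Function('q')(p, T) = Add(-3, Add(0, Mul(-1, T))) = Add(-3, Mul(-1, T)))
Mul(Function('q')(3, 2), Add(B, -134)) = Mul(Add(-3, Mul(-1, 2)), Add(27, -134)) = Mul(Add(-3, -2), -107) = Mul(-5, -107) = 535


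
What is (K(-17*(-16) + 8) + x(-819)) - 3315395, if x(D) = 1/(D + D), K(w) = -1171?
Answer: -5432535109/1638 ≈ -3.3166e+6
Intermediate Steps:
x(D) = 1/(2*D)
(K(-17*(-16) + 8) + x(-819)) - 3315395 = (-1171 + (½)/(-819)) - 3315395 = (-1171 + (½)*(-1/819)) - 3315395 = (-1171 - 1/1638) - 3315395 = -1918099/1638 - 3315395 = -5432535109/1638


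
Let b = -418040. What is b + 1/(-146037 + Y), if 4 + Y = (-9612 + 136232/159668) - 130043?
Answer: -4767367110498877/11404093174 ≈ -4.1804e+5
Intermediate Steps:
Y = -5574734245/39917 (Y = -4 + ((-9612 + 136232/159668) - 130043) = -4 + ((-9612 + 136232*(1/159668)) - 130043) = -4 + ((-9612 + 34058/39917) - 130043) = -4 + (-383648146/39917 - 130043) = -4 - 5574574577/39917 = -5574734245/39917 ≈ -1.3966e+5)
b + 1/(-146037 + Y) = -418040 + 1/(-146037 - 5574734245/39917) = -418040 + 1/(-11404093174/39917) = -418040 - 39917/11404093174 = -4767367110498877/11404093174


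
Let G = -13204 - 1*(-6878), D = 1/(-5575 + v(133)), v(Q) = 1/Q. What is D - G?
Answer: 4690564391/741474 ≈ 6326.0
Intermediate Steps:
D = -133/741474 (D = 1/(-5575 + 1/133) = 1/(-741474/133) = -133/741474 ≈ -0.00017937)
G = -6326 (G = -13204 + 6878 = -6326)
D - G = -133/741474 - 1*(-6326) = -133/741474 + 6326 = 4690564391/741474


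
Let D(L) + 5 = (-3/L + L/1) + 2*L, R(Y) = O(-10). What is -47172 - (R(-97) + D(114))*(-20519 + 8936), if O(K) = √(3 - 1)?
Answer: 146527779/38 + 11583*√2 ≈ 3.8724e+6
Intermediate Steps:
O(K) = √2
R(Y) = √2
D(L) = -5 - 3/L + 3*L (D(L) = -5 + ((-3/L + L/1) + 2*L) = -5 + ((-3/L + L*1) + 2*L) = -5 + ((-3/L + L) + 2*L) = -5 + ((L - 3/L) + 2*L) = -5 + (-3/L + 3*L) = -5 - 3/L + 3*L)
-47172 - (R(-97) + D(114))*(-20519 + 8936) = -47172 - (√2 + (-5 - 3/114 + 3*114))*(-20519 + 8936) = -47172 - (√2 + (-5 - 3*1/114 + 342))*(-11583) = -47172 - (√2 + (-5 - 1/38 + 342))*(-11583) = -47172 - (√2 + 12805/38)*(-11583) = -47172 - (12805/38 + √2)*(-11583) = -47172 - (-148320315/38 - 11583*√2) = -47172 + (148320315/38 + 11583*√2) = 146527779/38 + 11583*√2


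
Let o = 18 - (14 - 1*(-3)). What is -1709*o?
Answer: -1709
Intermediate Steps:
o = 1 (o = 18 - (14 + 3) = 18 - 1*17 = 18 - 17 = 1)
-1709*o = -1709*1 = -1709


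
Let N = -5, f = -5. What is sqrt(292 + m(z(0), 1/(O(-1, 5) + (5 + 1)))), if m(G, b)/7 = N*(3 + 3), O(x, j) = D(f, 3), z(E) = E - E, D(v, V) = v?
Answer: sqrt(82) ≈ 9.0554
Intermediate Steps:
z(E) = 0
O(x, j) = -5
m(G, b) = -210 (m(G, b) = 7*(-5*(3 + 3)) = 7*(-5*6) = 7*(-30) = -210)
sqrt(292 + m(z(0), 1/(O(-1, 5) + (5 + 1)))) = sqrt(292 - 210) = sqrt(82)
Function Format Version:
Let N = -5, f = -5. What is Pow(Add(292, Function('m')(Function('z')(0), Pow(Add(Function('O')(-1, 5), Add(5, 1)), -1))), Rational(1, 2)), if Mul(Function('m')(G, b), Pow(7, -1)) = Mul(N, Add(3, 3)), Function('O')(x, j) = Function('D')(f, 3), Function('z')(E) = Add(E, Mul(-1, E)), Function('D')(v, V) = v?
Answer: Pow(82, Rational(1, 2)) ≈ 9.0554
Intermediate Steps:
Function('z')(E) = 0
Function('O')(x, j) = -5
Function('m')(G, b) = -210 (Function('m')(G, b) = Mul(7, Mul(-5, Add(3, 3))) = Mul(7, Mul(-5, 6)) = Mul(7, -30) = -210)
Pow(Add(292, Function('m')(Function('z')(0), Pow(Add(Function('O')(-1, 5), Add(5, 1)), -1))), Rational(1, 2)) = Pow(Add(292, -210), Rational(1, 2)) = Pow(82, Rational(1, 2))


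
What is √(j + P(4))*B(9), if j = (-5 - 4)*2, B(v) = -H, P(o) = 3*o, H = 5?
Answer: -5*I*√6 ≈ -12.247*I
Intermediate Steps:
B(v) = -5 (B(v) = -1*5 = -5)
j = -18 (j = -9*2 = -18)
√(j + P(4))*B(9) = √(-18 + 3*4)*(-5) = √(-18 + 12)*(-5) = √(-6)*(-5) = (I*√6)*(-5) = -5*I*√6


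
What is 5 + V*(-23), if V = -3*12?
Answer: 833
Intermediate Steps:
V = -36
5 + V*(-23) = 5 - 36*(-23) = 5 + 828 = 833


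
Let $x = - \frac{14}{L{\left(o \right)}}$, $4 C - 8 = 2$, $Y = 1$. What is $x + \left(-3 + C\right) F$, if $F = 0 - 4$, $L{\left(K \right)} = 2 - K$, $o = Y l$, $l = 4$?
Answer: $9$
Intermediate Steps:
$C = \frac{5}{2}$ ($C = 2 + \frac{1}{4} \cdot 2 = 2 + \frac{1}{2} = \frac{5}{2} \approx 2.5$)
$o = 4$ ($o = 1 \cdot 4 = 4$)
$F = -4$ ($F = 0 - 4 = -4$)
$x = 7$ ($x = - \frac{14}{2 - 4} = - \frac{14}{-2} = \left(-14\right) \left(- \frac{1}{2}\right) = 7$)
$x + \left(-3 + C\right) F = 7 + \left(-3 + \frac{5}{2}\right) \left(-4\right) = 7 - -2 = 7 + 2 = 9$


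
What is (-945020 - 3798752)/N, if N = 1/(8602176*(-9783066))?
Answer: 399215242447400535552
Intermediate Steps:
N = -1/84155655551616 (N = (1/8602176)*(-1/9783066) = -1/84155655551616 ≈ -1.1883e-14)
(-945020 - 3798752)/N = (-945020 - 3798752)/(-1/84155655551616) = -4743772*(-84155655551616) = 399215242447400535552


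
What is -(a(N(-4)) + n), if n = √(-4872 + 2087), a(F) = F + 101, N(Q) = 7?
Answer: -108 - I*√2785 ≈ -108.0 - 52.773*I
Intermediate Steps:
a(F) = 101 + F
n = I*√2785 (n = √(-2785) = I*√2785 ≈ 52.773*I)
-(a(N(-4)) + n) = -((101 + 7) + I*√2785) = -(108 + I*√2785) = -108 - I*√2785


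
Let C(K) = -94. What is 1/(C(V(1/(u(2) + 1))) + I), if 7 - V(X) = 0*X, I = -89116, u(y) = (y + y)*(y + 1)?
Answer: -1/89210 ≈ -1.1210e-5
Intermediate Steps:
u(y) = 2*y*(1 + y) (u(y) = (2*y)*(1 + y) = 2*y*(1 + y))
V(X) = 7 (V(X) = 7 - 0*X = 7 - 1*0 = 7 + 0 = 7)
1/(C(V(1/(u(2) + 1))) + I) = 1/(-94 - 89116) = 1/(-89210) = -1/89210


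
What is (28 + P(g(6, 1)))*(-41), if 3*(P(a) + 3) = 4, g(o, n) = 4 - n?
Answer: -3239/3 ≈ -1079.7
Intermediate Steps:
P(a) = -5/3 (P(a) = -3 + (⅓)*4 = -3 + 4/3 = -5/3)
(28 + P(g(6, 1)))*(-41) = (28 - 5/3)*(-41) = (79/3)*(-41) = -3239/3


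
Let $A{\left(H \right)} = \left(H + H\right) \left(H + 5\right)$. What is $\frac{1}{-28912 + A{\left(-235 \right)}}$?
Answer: $\frac{1}{79188} \approx 1.2628 \cdot 10^{-5}$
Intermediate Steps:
$A{\left(H \right)} = 2 H \left(5 + H\right)$
$\frac{1}{-28912 + A{\left(-235 \right)}} = \frac{1}{-28912 + 2 \left(-235\right) \left(5 - 235\right)} = \frac{1}{-28912 + 2 \left(-235\right) \left(-230\right)} = \frac{1}{-28912 + 108100} = \frac{1}{79188}$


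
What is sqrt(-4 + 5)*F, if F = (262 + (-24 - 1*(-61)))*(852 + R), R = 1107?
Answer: 585741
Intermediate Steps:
F = 585741 (F = (262 + (-24 - 1*(-61)))*(852 + 1107) = (262 + (-24 + 61))*1959 = (262 + 37)*1959 = 299*1959 = 585741)
sqrt(-4 + 5)*F = sqrt(-4 + 5)*585741 = sqrt(1)*585741 = 1*585741 = 585741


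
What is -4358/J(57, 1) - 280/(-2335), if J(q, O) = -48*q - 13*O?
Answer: 2189130/1283783 ≈ 1.7052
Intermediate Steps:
-4358/J(57, 1) - 280/(-2335) = -4358/(-48*57 - 13*1) - 280/(-2335) = -4358/(-2736 - 13) - 280*(-1/2335) = -4358/(-2749) + 56/467 = -4358*(-1/2749) + 56/467 = 4358/2749 + 56/467 = 2189130/1283783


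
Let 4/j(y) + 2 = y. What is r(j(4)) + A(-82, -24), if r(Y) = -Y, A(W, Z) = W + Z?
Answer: -108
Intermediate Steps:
j(y) = 4/(-2 + y)
r(j(4)) + A(-82, -24) = -4/(-2 + 4) + (-82 - 24) = -4/2 - 106 = -1*2 - 106 = -2 - 106 = -108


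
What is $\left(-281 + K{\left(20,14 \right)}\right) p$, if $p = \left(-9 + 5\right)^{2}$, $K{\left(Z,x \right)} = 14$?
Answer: $-4272$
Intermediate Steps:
$p = 16$ ($p = \left(-4\right)^{2} = 16$)
$\left(-281 + K{\left(20,14 \right)}\right) p = \left(-281 + 14\right) 16 = \left(-267\right) 16 = -4272$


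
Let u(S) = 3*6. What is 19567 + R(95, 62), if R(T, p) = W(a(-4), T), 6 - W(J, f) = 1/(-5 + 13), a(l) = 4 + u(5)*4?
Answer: 156583/8 ≈ 19573.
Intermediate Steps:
u(S) = 18
a(l) = 76 (a(l) = 4 + 18*4 = 4 + 72 = 76)
W(J, f) = 47/8 (W(J, f) = 6 - 1/(-5 + 13) = 6 - 1/8 = 6 - 1*⅛ = 6 - ⅛ = 47/8)
R(T, p) = 47/8
19567 + R(95, 62) = 19567 + 47/8 = 156583/8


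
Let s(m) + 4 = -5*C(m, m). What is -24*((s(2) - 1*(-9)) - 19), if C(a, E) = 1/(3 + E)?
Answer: 360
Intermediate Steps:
s(m) = -4 - 5/(3 + m)
-24*((s(2) - 1*(-9)) - 19) = -24*(((-17 - 4*2)/(3 + 2) - 1*(-9)) - 19) = -24*(((-17 - 8)/5 + 9) - 19) = -24*(((⅕)*(-25) + 9) - 19) = -24*((-5 + 9) - 19) = -24*(4 - 19) = -24*(-15) = 360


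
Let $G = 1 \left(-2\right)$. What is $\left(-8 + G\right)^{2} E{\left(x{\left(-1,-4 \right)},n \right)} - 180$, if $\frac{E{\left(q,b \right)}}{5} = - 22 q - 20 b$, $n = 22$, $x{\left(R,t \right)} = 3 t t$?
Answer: $-748180$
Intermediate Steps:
$x{\left(R,t \right)} = 3 t^{2}$
$G = -2$
$E{\left(q,b \right)} = - 110 q - 100 b$ ($E{\left(q,b \right)} = 5 \left(- 22 q - 20 b\right) = - 110 q - 100 b$)
$\left(-8 + G\right)^{2} E{\left(x{\left(-1,-4 \right)},n \right)} - 180 = \left(-8 - 2\right)^{2} \left(- 110 \cdot 3 \left(-4\right)^{2} - 2200\right) - 180 = \left(-10\right)^{2} \left(- 110 \cdot 3 \cdot 16 - 2200\right) - 180 = 100 \left(\left(-110\right) 48 - 2200\right) - 180 = 100 \left(-5280 - 2200\right) - 180 = 100 \left(-7480\right) - 180 = -748000 - 180 = -748180$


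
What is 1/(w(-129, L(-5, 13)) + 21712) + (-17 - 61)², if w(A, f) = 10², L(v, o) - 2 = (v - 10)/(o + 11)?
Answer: 132704209/21812 ≈ 6084.0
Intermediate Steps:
L(v, o) = 2 + (-10 + v)/(11 + o) (L(v, o) = 2 + (v - 10)/(o + 11) = 2 + (-10 + v)/(11 + o))
w(A, f) = 100
1/(w(-129, L(-5, 13)) + 21712) + (-17 - 61)² = 1/(100 + 21712) + (-17 - 61)² = 1/21812 + (-78)² = 1/21812 + 6084 = 132704209/21812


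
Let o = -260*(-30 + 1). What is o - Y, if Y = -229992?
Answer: 237532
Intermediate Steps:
o = 7540 (o = -260*(-29) = 7540)
o - Y = 7540 - 1*(-229992) = 7540 + 229992 = 237532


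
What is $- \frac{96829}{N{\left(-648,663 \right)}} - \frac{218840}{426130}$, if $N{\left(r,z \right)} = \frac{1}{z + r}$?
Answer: $- \frac{61892634539}{42613} \approx -1.4524 \cdot 10^{6}$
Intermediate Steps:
$N{\left(r,z \right)} = \frac{1}{r + z}$
$- \frac{96829}{N{\left(-648,663 \right)}} - \frac{218840}{426130} = - \frac{96829}{\frac{1}{-648 + 663}} - \frac{218840}{426130} = - \frac{96829}{\frac{1}{15}} - \frac{21884}{42613} = - 96829 \frac{1}{\frac{1}{15}} - \frac{21884}{42613} = \left(-96829\right) 15 - \frac{21884}{42613} = -1452435 - \frac{21884}{42613} = - \frac{61892634539}{42613}$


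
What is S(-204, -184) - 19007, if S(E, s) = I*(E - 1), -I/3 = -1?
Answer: -19622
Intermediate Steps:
I = 3 (I = -3*(-1) = 3)
S(E, s) = -3 + 3*E (S(E, s) = 3*(E - 1) = 3*(-1 + E) = -3 + 3*E)
S(-204, -184) - 19007 = (-3 + 3*(-204)) - 19007 = (-3 - 612) - 19007 = -615 - 19007 = -19622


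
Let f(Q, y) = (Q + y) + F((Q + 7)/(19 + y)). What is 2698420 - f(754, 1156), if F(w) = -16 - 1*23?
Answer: 2696549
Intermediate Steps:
F(w) = -39 (F(w) = -16 - 23 = -39)
f(Q, y) = -39 + Q + y (f(Q, y) = (Q + y) - 39 = -39 + Q + y)
2698420 - f(754, 1156) = 2698420 - (-39 + 754 + 1156) = 2698420 - 1*1871 = 2698420 - 1871 = 2696549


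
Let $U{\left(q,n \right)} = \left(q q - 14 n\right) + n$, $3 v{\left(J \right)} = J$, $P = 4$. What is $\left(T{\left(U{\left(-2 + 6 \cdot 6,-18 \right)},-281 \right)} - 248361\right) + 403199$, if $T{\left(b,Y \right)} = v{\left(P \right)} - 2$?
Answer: $\frac{464512}{3} \approx 1.5484 \cdot 10^{5}$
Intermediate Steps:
$v{\left(J \right)} = \frac{J}{3}$
$U{\left(q,n \right)} = q^{2} - 13 n$ ($U{\left(q,n \right)} = \left(q^{2} - 14 n\right) + n = q^{2} - 13 n$)
$T{\left(b,Y \right)} = - \frac{2}{3}$ ($T{\left(b,Y \right)} = \frac{1}{3} \cdot 4 - 2 = \frac{4}{3} - 2 = - \frac{2}{3}$)
$\left(T{\left(U{\left(-2 + 6 \cdot 6,-18 \right)},-281 \right)} - 248361\right) + 403199 = \left(- \frac{2}{3} - 248361\right) + 403199 = - \frac{745085}{3} + 403199 = \frac{464512}{3}$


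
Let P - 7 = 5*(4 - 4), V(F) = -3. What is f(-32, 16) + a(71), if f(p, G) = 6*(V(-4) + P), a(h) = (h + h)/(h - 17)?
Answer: 719/27 ≈ 26.630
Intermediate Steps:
P = 7 (P = 7 + 5*(4 - 4) = 7 + 5*0 = 7 + 0 = 7)
a(h) = 2*h/(-17 + h) (a(h) = (2*h)/(-17 + h) = 2*h/(-17 + h))
f(p, G) = 24 (f(p, G) = 6*(-3 + 7) = 6*4 = 24)
f(-32, 16) + a(71) = 24 + 2*71/(-17 + 71) = 24 + 2*71/54 = 24 + 2*71*(1/54) = 24 + 71/27 = 719/27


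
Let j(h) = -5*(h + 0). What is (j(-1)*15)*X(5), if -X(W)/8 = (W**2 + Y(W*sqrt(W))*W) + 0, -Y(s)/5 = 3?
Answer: 30000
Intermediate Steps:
Y(s) = -15 (Y(s) = -5*3 = -15)
X(W) = -8*W**2 + 120*W (X(W) = -8*((W**2 - 15*W) + 0) = -8*(W**2 - 15*W) = -8*W**2 + 120*W)
j(h) = -5*h
(j(-1)*15)*X(5) = (-5*(-1)*15)*(8*5*(15 - 1*5)) = (5*15)*(8*5*(15 - 5)) = 75*(8*5*10) = 75*400 = 30000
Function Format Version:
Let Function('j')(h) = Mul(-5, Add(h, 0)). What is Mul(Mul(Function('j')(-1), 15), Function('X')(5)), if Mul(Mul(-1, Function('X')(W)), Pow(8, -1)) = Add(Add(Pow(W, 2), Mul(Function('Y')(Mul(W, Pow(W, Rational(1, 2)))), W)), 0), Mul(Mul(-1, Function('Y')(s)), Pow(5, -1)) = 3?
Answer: 30000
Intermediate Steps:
Function('Y')(s) = -15 (Function('Y')(s) = Mul(-5, 3) = -15)
Function('X')(W) = Add(Mul(-8, Pow(W, 2)), Mul(120, W)) (Function('X')(W) = Mul(-8, Add(Add(Pow(W, 2), Mul(-15, W)), 0)) = Mul(-8, Add(Pow(W, 2), Mul(-15, W))) = Add(Mul(-8, Pow(W, 2)), Mul(120, W)))
Function('j')(h) = Mul(-5, h)
Mul(Mul(Function('j')(-1), 15), Function('X')(5)) = Mul(Mul(Mul(-5, -1), 15), Mul(8, 5, Add(15, Mul(-1, 5)))) = Mul(Mul(5, 15), Mul(8, 5, Add(15, -5))) = Mul(75, Mul(8, 5, 10)) = Mul(75, 400) = 30000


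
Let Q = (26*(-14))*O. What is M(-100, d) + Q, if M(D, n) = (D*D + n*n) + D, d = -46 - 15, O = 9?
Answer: 10345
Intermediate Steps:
d = -61
Q = -3276 (Q = (26*(-14))*9 = -364*9 = -3276)
M(D, n) = D + D**2 + n**2 (M(D, n) = (D**2 + n**2) + D = D + D**2 + n**2)
M(-100, d) + Q = (-100 + (-100)**2 + (-61)**2) - 3276 = (-100 + 10000 + 3721) - 3276 = 13621 - 3276 = 10345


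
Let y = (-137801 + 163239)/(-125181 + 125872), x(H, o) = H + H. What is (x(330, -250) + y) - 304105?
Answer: -209655057/691 ≈ -3.0341e+5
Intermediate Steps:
x(H, o) = 2*H
y = 25438/691 ≈ 36.813
(x(330, -250) + y) - 304105 = (2*330 + 25438/691) - 304105 = (660 + 25438/691) - 304105 = 481498/691 - 304105 = -209655057/691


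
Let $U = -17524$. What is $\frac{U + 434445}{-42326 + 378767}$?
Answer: $\frac{416921}{336441} \approx 1.2392$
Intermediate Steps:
$\frac{U + 434445}{-42326 + 378767} = \frac{-17524 + 434445}{-42326 + 378767} = \frac{416921}{336441}$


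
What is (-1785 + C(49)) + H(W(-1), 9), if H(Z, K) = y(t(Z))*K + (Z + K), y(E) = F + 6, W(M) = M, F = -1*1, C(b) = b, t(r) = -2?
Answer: -1683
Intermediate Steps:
F = -1
y(E) = 5 (y(E) = -1 + 6 = 5)
H(Z, K) = Z + 6*K (H(Z, K) = 5*K + (Z + K) = 5*K + (K + Z) = Z + 6*K)
(-1785 + C(49)) + H(W(-1), 9) = (-1785 + 49) + (-1 + 6*9) = -1736 + (-1 + 54) = -1736 + 53 = -1683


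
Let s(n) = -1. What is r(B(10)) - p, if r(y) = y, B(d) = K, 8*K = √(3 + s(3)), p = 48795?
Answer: -48795 + √2/8 ≈ -48795.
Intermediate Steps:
K = √2/8 (K = √(3 - 1)/8 = √2/8 ≈ 0.17678)
B(d) = √2/8
r(B(10)) - p = √2/8 - 1*48795 = √2/8 - 48795 = -48795 + √2/8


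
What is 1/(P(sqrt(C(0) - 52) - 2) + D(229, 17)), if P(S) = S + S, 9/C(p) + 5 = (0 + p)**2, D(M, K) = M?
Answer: 1125/254201 - 2*I*sqrt(1345)/254201 ≈ 0.0044256 - 0.00028855*I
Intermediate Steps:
C(p) = 9/(-5 + p**2) (C(p) = 9/(-5 + (0 + p)**2) = 9/(-5 + p**2))
P(S) = 2*S
1/(P(sqrt(C(0) - 52) - 2) + D(229, 17)) = 1/(2*(sqrt(9/(-5 + 0**2) - 52) - 2) + 229) = 1/(2*(sqrt(9/(-5 + 0) - 52) - 2) + 229) = 1/(2*(sqrt(9/(-5) - 52) - 2) + 229) = 1/(2*(sqrt(9*(-1/5) - 52) - 2) + 229) = 1/(2*(sqrt(-9/5 - 52) - 2) + 229) = 1/(2*(sqrt(-269/5) - 2) + 229) = 1/(2*(I*sqrt(1345)/5 - 2) + 229) = 1/(2*(-2 + I*sqrt(1345)/5) + 229) = 1/((-4 + 2*I*sqrt(1345)/5) + 229) = 1/(225 + 2*I*sqrt(1345)/5)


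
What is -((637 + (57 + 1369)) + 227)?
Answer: -2290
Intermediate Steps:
-((637 + (57 + 1369)) + 227) = -((637 + 1426) + 227) = -(2063 + 227) = -1*2290 = -2290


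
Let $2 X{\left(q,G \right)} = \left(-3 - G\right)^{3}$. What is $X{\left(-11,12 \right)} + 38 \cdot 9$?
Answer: $- \frac{2691}{2} \approx -1345.5$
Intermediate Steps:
$X{\left(q,G \right)} = \frac{\left(-3 - G\right)^{3}}{2}$
$X{\left(-11,12 \right)} + 38 \cdot 9 = - \frac{\left(3 + 12\right)^{3}}{2} + 38 \cdot 9 = - \frac{15^{3}}{2} + 342 = \left(- \frac{1}{2}\right) 3375 + 342 = - \frac{3375}{2} + 342 = - \frac{2691}{2}$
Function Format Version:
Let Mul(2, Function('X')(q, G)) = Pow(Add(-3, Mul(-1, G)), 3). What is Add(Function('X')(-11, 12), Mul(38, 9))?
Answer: Rational(-2691, 2) ≈ -1345.5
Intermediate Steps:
Function('X')(q, G) = Mul(Rational(1, 2), Pow(Add(-3, Mul(-1, G)), 3))
Add(Function('X')(-11, 12), Mul(38, 9)) = Add(Mul(Rational(-1, 2), Pow(Add(3, 12), 3)), Mul(38, 9)) = Add(Mul(Rational(-1, 2), Pow(15, 3)), 342) = Add(Mul(Rational(-1, 2), 3375), 342) = Add(Rational(-3375, 2), 342) = Rational(-2691, 2)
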